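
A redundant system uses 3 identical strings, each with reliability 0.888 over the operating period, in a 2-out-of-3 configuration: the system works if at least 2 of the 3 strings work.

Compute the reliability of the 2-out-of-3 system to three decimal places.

R = Σ_{i=2}^{3} C(3,i) p^i (1−p)^{3−i} with p = 0.888
C(3,2)·0.888^2·0.112^1 = 0.26495
C(3,3)·0.888^3·0.112^0 = 0.70023
Sum = 0.965

0.965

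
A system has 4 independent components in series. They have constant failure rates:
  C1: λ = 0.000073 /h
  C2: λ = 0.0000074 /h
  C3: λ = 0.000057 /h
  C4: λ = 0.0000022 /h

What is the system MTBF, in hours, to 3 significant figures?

Series of exponential components: λ_sys = Σ λ_i
λ_sys = 0.000073 + 0.0000074 + 0.000057 + 0.0000022 = 1.3960e-04 /h
MTBF = 1 / λ_sys = 7160 h

7160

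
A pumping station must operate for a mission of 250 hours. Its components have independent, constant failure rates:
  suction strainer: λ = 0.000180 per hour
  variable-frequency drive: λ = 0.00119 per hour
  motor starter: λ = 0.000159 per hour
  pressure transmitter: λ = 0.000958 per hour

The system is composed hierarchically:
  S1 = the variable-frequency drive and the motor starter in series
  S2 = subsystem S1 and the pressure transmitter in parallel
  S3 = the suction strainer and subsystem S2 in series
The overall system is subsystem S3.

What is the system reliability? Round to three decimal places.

0.898

R(suction strainer) = exp(−0.000180 × 250) = 0.95600
R(variable-frequency drive) = exp(−0.00119 × 250) = 0.74267
R(motor starter) = exp(−0.000159 × 250) = 0.96103
R(pressure transmitter) = exp(−0.000958 × 250) = 0.78702
Series (variable-frequency drive and motor starter): 0.74267 × 0.96103 = 0.71373
Parallel ([0.71373] and pressure transmitter): 1 − (1 − 0.71373)(1 − 0.78702) = 0.93903
Series (suction strainer and [0.93903]): 0.95600 × 0.93903 = 0.898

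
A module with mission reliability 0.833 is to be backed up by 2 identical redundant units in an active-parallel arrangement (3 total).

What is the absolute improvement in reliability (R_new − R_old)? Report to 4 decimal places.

R_before = 0.833
R_after = 1 − (1 − 0.833)^3 = 0.9953
ΔR = 0.9953 − 0.833 = 0.1623

0.1623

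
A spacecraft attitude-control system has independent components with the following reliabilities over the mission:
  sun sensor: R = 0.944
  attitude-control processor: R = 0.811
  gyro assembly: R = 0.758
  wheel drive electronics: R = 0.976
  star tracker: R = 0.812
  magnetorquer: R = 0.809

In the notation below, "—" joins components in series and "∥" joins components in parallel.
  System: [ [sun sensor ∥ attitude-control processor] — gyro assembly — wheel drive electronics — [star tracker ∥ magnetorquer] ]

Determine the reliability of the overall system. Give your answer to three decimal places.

0.706

Parallel (sun sensor and attitude-control processor): 1 − (1 − 0.94400)(1 − 0.81100) = 0.98942
Parallel (star tracker and magnetorquer): 1 − (1 − 0.81200)(1 − 0.80900) = 0.96409
Series ([0.98942], gyro assembly, wheel drive electronics, and [0.96409]): 0.98942 × 0.75800 × 0.97600 × 0.96409 = 0.706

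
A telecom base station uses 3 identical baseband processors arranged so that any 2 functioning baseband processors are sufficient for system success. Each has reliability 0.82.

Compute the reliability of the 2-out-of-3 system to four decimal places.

0.9145

R = Σ_{i=2}^{3} C(3,i) p^i (1−p)^{3−i} with p = 0.82
C(3,2)·0.82^2·0.18^1 = 0.363096
C(3,3)·0.82^3·0.18^0 = 0.551368
Sum = 0.9145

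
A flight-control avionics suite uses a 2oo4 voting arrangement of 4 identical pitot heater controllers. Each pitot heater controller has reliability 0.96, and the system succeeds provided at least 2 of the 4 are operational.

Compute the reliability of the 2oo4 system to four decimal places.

R = Σ_{i=2}^{4} C(4,i) p^i (1−p)^{4−i} with p = 0.96
C(4,2)·0.96^2·0.04^2 = 0.008847
C(4,3)·0.96^3·0.04^1 = 0.141558
C(4,4)·0.96^4·0.04^0 = 0.849347
Sum = 0.9998

0.9998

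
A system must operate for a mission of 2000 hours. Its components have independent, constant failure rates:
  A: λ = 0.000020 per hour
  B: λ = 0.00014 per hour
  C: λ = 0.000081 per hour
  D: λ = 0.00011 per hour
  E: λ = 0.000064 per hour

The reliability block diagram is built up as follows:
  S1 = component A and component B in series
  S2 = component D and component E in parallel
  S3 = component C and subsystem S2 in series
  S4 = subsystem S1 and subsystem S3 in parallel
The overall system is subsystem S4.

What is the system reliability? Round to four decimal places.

R(A) = exp(−0.000020 × 2000) = 0.960789
R(B) = exp(−0.00014 × 2000) = 0.755784
R(C) = exp(−0.000081 × 2000) = 0.850441
R(D) = exp(−0.00011 × 2000) = 0.802519
R(E) = exp(−0.000064 × 2000) = 0.879853
Series (A and B): 0.960789 × 0.755784 = 0.726149
Parallel (D and E): 1 − (1 − 0.802519)(1 − 0.879853) = 0.976273
Series (C and [0.976273]): 0.850441 × 0.976273 = 0.830263
Parallel ([0.726149] and [0.830263]): 1 − (1 − 0.726149)(1 − 0.830263) = 0.9535

0.9535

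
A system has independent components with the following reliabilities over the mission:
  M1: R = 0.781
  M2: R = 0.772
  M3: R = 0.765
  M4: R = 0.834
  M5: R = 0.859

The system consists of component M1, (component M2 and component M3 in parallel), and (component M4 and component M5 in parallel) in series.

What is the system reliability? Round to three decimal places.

0.722

Parallel (M2 and M3): 1 − (1 − 0.77200)(1 − 0.76500) = 0.94642
Parallel (M4 and M5): 1 − (1 − 0.83400)(1 − 0.85900) = 0.97659
Series (M1, [0.94642], and [0.97659]): 0.78100 × 0.94642 × 0.97659 = 0.722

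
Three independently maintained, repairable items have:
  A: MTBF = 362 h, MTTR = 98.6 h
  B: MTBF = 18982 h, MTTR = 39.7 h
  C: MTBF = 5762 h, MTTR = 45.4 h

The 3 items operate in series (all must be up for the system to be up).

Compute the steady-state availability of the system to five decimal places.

A(A) = MTBF/(MTBF+MTTR) = 362/(362+98.6) = 0.785931
A(B) = MTBF/(MTBF+MTTR) = 18982/(18982+39.7) = 0.997913
A(C) = MTBF/(MTBF+MTTR) = 5762/(5762+45.4) = 0.992182
Series availability: 0.785931 × 0.997913 × 0.992182 = 0.77816

0.77816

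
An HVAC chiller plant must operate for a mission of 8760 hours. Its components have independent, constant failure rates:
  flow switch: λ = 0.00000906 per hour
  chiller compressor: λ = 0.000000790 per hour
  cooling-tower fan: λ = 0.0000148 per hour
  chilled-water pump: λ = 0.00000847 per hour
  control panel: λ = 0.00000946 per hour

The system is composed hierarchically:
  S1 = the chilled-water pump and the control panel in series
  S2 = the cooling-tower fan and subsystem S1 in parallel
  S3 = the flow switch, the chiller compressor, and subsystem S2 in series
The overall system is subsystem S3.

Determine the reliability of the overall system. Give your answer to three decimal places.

0.901

R(flow switch) = exp(−0.00000906 × 8760) = 0.92370
R(chiller compressor) = exp(−0.000000790 × 8760) = 0.99310
R(cooling-tower fan) = exp(−0.0000148 × 8760) = 0.87840
R(chilled-water pump) = exp(−0.00000847 × 8760) = 0.92849
R(control panel) = exp(−0.00000946 × 8760) = 0.92047
Series (chilled-water pump and control panel): 0.92849 × 0.92047 = 0.85465
Parallel (cooling-tower fan and [0.85465]): 1 − (1 − 0.87840)(1 − 0.85465) = 0.98233
Series (flow switch, chiller compressor, and [0.98233]): 0.92370 × 0.99310 × 0.98233 = 0.901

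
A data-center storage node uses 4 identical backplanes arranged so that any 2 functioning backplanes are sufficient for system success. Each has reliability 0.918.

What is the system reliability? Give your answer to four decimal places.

R = Σ_{i=2}^{4} C(4,i) p^i (1−p)^{4−i} with p = 0.918
C(4,2)·0.918^2·0.082^2 = 0.033999
C(4,3)·0.918^3·0.082^1 = 0.253748
C(4,4)·0.918^4·0.082^0 = 0.710184
Sum = 0.9979

0.9979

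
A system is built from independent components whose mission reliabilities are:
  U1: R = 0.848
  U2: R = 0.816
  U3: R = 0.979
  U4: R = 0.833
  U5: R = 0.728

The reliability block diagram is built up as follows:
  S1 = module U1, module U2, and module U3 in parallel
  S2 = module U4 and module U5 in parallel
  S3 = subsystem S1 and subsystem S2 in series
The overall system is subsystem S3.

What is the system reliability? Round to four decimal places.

0.9540

Parallel (U1, U2, and U3): 1 − (1 − 0.848000)(1 − 0.816000)(1 − 0.979000) = 0.999413
Parallel (U4 and U5): 1 − (1 − 0.833000)(1 − 0.728000) = 0.954576
Series ([0.999413] and [0.954576]): 0.999413 × 0.954576 = 0.9540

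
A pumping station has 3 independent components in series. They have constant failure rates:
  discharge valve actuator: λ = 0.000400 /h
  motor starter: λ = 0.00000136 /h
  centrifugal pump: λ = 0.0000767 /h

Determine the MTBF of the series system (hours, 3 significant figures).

Series of exponential components: λ_sys = Σ λ_i
λ_sys = 0.000400 + 0.00000136 + 0.0000767 = 4.7806e-04 /h
MTBF = 1 / λ_sys = 2090 h

2090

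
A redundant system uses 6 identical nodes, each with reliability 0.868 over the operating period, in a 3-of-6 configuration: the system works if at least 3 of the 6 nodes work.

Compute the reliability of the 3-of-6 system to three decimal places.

0.996

R = Σ_{i=3}^{6} C(6,i) p^i (1−p)^{6−i} with p = 0.868
C(6,3)·0.868^3·0.132^3 = 0.03008
C(6,4)·0.868^4·0.132^2 = 0.14836
C(6,5)·0.868^5·0.132^1 = 0.39023
C(6,6)·0.868^6·0.132^0 = 0.42768
Sum = 0.996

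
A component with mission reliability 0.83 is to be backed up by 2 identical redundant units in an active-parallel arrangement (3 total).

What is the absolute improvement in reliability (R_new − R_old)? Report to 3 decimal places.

0.165

R_before = 0.83
R_after = 1 − (1 − 0.83)^3 = 0.995
ΔR = 0.995 − 0.83 = 0.165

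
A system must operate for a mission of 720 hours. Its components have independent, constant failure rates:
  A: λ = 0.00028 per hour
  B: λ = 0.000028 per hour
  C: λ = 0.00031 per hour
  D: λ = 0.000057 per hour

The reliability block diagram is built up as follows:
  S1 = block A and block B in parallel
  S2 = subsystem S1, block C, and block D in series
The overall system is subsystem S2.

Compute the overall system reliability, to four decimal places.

R(A) = exp(−0.00028 × 720) = 0.817422
R(B) = exp(−0.000028 × 720) = 0.980042
R(C) = exp(−0.00031 × 720) = 0.799955
R(D) = exp(−0.000057 × 720) = 0.959791
Parallel (A and B): 1 − (1 − 0.817422)(1 − 0.980042) = 0.996356
Series ([0.996356], C, and D): 0.996356 × 0.799955 × 0.959791 = 0.7650

0.7650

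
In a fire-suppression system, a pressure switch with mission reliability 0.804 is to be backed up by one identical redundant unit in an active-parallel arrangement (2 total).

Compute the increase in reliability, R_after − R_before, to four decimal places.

0.1576

R_before = 0.804
R_after = 1 − (1 − 0.804)^2 = 0.9616
ΔR = 0.9616 − 0.804 = 0.1576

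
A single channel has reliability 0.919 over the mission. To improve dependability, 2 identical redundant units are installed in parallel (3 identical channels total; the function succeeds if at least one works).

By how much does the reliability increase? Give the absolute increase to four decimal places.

R_before = 0.919
R_after = 1 − (1 − 0.919)^3 = 0.9995
ΔR = 0.9995 − 0.919 = 0.0805

0.0805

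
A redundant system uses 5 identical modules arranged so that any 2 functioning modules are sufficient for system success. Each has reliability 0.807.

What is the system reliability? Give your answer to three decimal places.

0.994

R = Σ_{i=2}^{5} C(5,i) p^i (1−p)^{5−i} with p = 0.807
C(5,2)·0.807^2·0.193^3 = 0.04682
C(5,3)·0.807^3·0.193^2 = 0.19577
C(5,4)·0.807^4·0.193^1 = 0.40928
C(5,5)·0.807^5·0.193^0 = 0.34227
Sum = 0.994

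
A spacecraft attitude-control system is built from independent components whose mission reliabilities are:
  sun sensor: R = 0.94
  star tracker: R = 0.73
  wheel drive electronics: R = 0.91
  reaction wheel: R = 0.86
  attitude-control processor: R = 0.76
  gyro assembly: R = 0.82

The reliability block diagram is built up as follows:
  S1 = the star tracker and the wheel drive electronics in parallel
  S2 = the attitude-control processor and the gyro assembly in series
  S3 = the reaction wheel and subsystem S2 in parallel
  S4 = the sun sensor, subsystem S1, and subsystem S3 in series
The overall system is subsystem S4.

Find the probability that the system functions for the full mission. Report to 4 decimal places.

0.8688

Parallel (star tracker and wheel drive electronics): 1 − (1 − 0.730000)(1 − 0.910000) = 0.975700
Series (attitude-control processor and gyro assembly): 0.760000 × 0.820000 = 0.623200
Parallel (reaction wheel and [0.623200]): 1 − (1 − 0.860000)(1 − 0.623200) = 0.947248
Series (sun sensor, [0.975700], and [0.947248]): 0.940000 × 0.975700 × 0.947248 = 0.8688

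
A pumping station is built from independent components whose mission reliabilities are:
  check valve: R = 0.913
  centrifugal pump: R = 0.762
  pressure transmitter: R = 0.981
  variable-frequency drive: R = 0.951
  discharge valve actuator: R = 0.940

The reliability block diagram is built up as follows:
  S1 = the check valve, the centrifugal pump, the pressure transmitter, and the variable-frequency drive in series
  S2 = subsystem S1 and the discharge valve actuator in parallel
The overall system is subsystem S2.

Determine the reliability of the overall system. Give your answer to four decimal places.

0.9789

Series (check valve, centrifugal pump, pressure transmitter, and variable-frequency drive): 0.913000 × 0.762000 × 0.981000 × 0.951000 = 0.649046
Parallel ([0.649046] and discharge valve actuator): 1 − (1 − 0.649046)(1 − 0.940000) = 0.9789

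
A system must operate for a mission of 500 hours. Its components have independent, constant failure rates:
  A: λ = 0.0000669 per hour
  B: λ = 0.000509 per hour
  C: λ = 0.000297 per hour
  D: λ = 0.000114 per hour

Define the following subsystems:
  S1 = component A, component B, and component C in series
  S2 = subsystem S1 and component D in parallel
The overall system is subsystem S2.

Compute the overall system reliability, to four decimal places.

0.9804

R(A) = exp(−0.0000669 × 500) = 0.967103
R(B) = exp(−0.000509 × 500) = 0.775304
R(C) = exp(−0.000297 × 500) = 0.862000
R(D) = exp(−0.000114 × 500) = 0.944594
Series (A, B, and C): 0.967103 × 0.775304 × 0.862000 = 0.646327
Parallel ([0.646327] and D): 1 − (1 − 0.646327)(1 − 0.944594) = 0.9804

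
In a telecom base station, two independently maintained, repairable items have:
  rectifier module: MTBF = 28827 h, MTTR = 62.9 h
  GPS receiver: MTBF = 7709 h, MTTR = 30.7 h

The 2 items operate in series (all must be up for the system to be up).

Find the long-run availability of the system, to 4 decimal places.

A(rectifier module) = MTBF/(MTBF+MTTR) = 28827/(28827+62.9) = 0.997823
A(GPS receiver) = MTBF/(MTBF+MTTR) = 7709/(7709+30.7) = 0.996033
Series availability: 0.997823 × 0.996033 = 0.9939

0.9939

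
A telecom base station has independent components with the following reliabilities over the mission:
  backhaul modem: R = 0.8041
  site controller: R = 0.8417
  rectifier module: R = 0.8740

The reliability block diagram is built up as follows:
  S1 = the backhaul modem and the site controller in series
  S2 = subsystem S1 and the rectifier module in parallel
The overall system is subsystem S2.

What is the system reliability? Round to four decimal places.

Series (backhaul modem and site controller): 0.804100 × 0.841700 = 0.676811
Parallel ([0.676811] and rectifier module): 1 − (1 − 0.676811)(1 − 0.874000) = 0.9593

0.9593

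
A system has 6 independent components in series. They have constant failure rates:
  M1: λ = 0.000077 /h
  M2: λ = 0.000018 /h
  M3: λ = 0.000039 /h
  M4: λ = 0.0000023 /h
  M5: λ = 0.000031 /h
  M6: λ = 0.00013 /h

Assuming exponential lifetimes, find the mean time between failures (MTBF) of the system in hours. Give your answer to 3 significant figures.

Series of exponential components: λ_sys = Σ λ_i
λ_sys = 0.000077 + 0.000018 + 0.000039 + 0.0000023 + 0.000031 + 0.00013 = 2.9730e-04 /h
MTBF = 1 / λ_sys = 3360 h

3360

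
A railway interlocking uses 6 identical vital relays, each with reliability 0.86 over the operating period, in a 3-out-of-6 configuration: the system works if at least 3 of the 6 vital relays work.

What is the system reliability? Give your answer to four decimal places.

0.9955

R = Σ_{i=3}^{6} C(6,i) p^i (1−p)^{6−i} with p = 0.86
C(6,3)·0.86^3·0.14^3 = 0.034907
C(6,4)·0.86^4·0.14^2 = 0.160820
C(6,5)·0.86^5·0.14^1 = 0.395159
C(6,6)·0.86^6·0.14^0 = 0.404567
Sum = 0.9955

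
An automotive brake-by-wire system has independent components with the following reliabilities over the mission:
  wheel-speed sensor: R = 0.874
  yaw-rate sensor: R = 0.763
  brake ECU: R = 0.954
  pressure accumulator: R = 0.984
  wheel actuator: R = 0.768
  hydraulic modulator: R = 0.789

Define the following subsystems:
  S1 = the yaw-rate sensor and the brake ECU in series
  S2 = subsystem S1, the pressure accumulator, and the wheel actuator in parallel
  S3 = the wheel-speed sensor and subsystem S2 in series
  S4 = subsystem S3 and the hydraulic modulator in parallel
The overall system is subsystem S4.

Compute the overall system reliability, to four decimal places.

0.9732

Series (yaw-rate sensor and brake ECU): 0.763000 × 0.954000 = 0.727902
Parallel ([0.727902], pressure accumulator, and wheel actuator): 1 − (1 − 0.727902)(1 − 0.984000)(1 − 0.768000) = 0.998990
Series (wheel-speed sensor and [0.998990]): 0.874000 × 0.998990 = 0.873117
Parallel ([0.873117] and hydraulic modulator): 1 − (1 − 0.873117)(1 − 0.789000) = 0.9732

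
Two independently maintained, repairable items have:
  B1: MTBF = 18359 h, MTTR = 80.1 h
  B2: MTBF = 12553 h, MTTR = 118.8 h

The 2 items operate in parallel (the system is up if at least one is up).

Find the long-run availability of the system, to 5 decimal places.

0.99996

A(B1) = MTBF/(MTBF+MTTR) = 18359/(18359+80.1) = 0.995656
A(B2) = MTBF/(MTBF+MTTR) = 12553/(12553+118.8) = 0.990625
Parallel availability: 1 − (1 − 0.995656)(1 − 0.990625) = 0.99996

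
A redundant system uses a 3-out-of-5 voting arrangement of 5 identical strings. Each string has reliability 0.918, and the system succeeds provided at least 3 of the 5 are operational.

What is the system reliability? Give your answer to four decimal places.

0.9951

R = Σ_{i=3}^{5} C(5,i) p^i (1−p)^{5−i} with p = 0.918
C(5,3)·0.918^3·0.082^2 = 0.052018
C(5,4)·0.918^4·0.082^1 = 0.291175
C(5,5)·0.918^5·0.082^0 = 0.651949
Sum = 0.9951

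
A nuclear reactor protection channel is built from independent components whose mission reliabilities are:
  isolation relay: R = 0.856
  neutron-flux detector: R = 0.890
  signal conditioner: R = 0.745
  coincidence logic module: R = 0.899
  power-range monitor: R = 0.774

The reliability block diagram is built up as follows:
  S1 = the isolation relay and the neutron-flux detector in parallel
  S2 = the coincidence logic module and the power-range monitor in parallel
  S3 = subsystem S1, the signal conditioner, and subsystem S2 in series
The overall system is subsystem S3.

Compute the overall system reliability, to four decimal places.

Parallel (isolation relay and neutron-flux detector): 1 − (1 − 0.856000)(1 − 0.890000) = 0.984160
Parallel (coincidence logic module and power-range monitor): 1 − (1 − 0.899000)(1 − 0.774000) = 0.977174
Series ([0.984160], signal conditioner, and [0.977174]): 0.984160 × 0.745000 × 0.977174 = 0.7165

0.7165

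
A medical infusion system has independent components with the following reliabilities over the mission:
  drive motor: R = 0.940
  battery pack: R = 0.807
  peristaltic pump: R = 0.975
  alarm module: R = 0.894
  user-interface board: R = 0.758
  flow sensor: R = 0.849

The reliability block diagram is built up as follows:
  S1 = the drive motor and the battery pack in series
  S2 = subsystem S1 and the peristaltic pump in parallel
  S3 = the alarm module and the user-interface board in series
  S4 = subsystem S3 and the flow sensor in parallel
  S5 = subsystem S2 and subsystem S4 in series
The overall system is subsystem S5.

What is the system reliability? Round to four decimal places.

0.9456

Series (drive motor and battery pack): 0.940000 × 0.807000 = 0.758580
Parallel ([0.758580] and peristaltic pump): 1 − (1 − 0.758580)(1 − 0.975000) = 0.993965
Series (alarm module and user-interface board): 0.894000 × 0.758000 = 0.677652
Parallel ([0.677652] and flow sensor): 1 − (1 − 0.677652)(1 − 0.849000) = 0.951325
Series ([0.993965] and [0.951325]): 0.993965 × 0.951325 = 0.9456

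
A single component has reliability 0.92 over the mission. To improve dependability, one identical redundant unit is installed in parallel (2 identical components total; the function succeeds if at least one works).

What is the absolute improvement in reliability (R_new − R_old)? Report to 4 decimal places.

R_before = 0.92
R_after = 1 − (1 − 0.92)^2 = 0.9936
ΔR = 0.9936 − 0.92 = 0.0736

0.0736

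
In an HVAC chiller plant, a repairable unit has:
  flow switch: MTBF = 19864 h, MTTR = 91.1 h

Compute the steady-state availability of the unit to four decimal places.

0.9954

A(flow switch) = MTBF/(MTBF+MTTR) = 19864/(19864+91.1) = 0.9954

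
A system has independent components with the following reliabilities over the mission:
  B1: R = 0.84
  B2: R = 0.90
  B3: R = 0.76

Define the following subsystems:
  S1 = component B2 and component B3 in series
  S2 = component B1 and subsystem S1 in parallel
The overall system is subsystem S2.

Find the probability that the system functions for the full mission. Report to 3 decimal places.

Series (B2 and B3): 0.90000 × 0.76000 = 0.68400
Parallel (B1 and [0.68400]): 1 − (1 − 0.84000)(1 − 0.68400) = 0.949

0.949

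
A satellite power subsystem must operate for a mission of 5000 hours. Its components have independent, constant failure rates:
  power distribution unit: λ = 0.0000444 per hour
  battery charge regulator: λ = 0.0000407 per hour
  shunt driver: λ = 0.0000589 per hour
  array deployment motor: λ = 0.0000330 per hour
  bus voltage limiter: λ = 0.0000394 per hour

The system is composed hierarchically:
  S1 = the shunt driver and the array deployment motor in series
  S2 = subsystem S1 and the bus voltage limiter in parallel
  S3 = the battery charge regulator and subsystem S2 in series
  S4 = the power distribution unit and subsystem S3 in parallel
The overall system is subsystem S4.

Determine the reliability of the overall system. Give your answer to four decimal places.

R(power distribution unit) = exp(−0.0000444 × 5000) = 0.800915
R(battery charge regulator) = exp(−0.0000407 × 5000) = 0.815870
R(shunt driver) = exp(−0.0000589 × 5000) = 0.744904
R(array deployment motor) = exp(−0.0000330 × 5000) = 0.847894
R(bus voltage limiter) = exp(−0.0000394 × 5000) = 0.821191
Series (shunt driver and array deployment motor): 0.744904 × 0.847894 = 0.631600
Parallel ([0.631600] and bus voltage limiter): 1 − (1 − 0.631600)(1 − 0.821191) = 0.934127
Series (battery charge regulator and [0.934127]): 0.815870 × 0.934127 = 0.762126
Parallel (power distribution unit and [0.762126]): 1 − (1 − 0.800915)(1 − 0.762126) = 0.9526

0.9526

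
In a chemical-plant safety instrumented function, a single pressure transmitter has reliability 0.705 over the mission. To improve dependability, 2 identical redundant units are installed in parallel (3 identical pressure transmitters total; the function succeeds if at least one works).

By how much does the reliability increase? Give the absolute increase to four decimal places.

R_before = 0.705
R_after = 1 − (1 − 0.705)^3 = 0.9743
ΔR = 0.9743 − 0.705 = 0.2693

0.2693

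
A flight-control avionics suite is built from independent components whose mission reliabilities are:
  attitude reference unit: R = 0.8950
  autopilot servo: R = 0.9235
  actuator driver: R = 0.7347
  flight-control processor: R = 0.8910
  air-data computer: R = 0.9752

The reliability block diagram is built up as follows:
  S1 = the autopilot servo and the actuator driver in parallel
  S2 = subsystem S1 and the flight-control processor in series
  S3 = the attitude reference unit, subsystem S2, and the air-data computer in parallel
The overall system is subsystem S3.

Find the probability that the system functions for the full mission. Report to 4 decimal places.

Parallel (autopilot servo and actuator driver): 1 − (1 − 0.923500)(1 − 0.734700) = 0.979705
Series ([0.979705] and flight-control processor): 0.979705 × 0.891000 = 0.872917
Parallel (attitude reference unit, [0.872917], and air-data computer): 1 − (1 − 0.895000)(1 − 0.872917)(1 − 0.975200) = 0.9997

0.9997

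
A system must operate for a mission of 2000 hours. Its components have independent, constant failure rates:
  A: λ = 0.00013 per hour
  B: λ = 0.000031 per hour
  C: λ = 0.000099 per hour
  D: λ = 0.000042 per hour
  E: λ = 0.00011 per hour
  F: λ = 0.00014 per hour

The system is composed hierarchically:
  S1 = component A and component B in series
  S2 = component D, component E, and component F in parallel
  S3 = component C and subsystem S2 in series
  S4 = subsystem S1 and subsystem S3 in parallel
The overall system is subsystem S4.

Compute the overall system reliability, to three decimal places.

R(A) = exp(−0.00013 × 2000) = 0.77105
R(B) = exp(−0.000031 × 2000) = 0.93988
R(C) = exp(−0.000099 × 2000) = 0.82037
R(D) = exp(−0.000042 × 2000) = 0.91943
R(E) = exp(−0.00011 × 2000) = 0.80252
R(F) = exp(−0.00014 × 2000) = 0.75578
Series (A and B): 0.77105 × 0.93988 = 0.72469
Parallel (D, E, and F): 1 − (1 − 0.91943)(1 − 0.80252)(1 − 0.75578) = 0.99611
Series (C and [0.99611]): 0.82037 × 0.99611 = 0.81718
Parallel ([0.72469] and [0.81718]): 1 − (1 − 0.72469)(1 − 0.81718) = 0.950

0.950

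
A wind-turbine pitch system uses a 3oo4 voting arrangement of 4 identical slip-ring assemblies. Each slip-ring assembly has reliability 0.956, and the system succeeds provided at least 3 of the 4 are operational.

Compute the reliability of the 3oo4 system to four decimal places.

0.9891

R = Σ_{i=3}^{4} C(4,i) p^i (1−p)^{4−i} with p = 0.956
C(4,3)·0.956^3·0.044^1 = 0.153775
C(4,4)·0.956^4·0.044^0 = 0.835279
Sum = 0.9891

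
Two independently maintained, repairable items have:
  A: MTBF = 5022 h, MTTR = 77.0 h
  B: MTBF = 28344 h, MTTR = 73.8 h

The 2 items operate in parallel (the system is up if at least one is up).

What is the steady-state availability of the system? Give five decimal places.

A(A) = MTBF/(MTBF+MTTR) = 5022/(5022+77.0) = 0.984899
A(B) = MTBF/(MTBF+MTTR) = 28344/(28344+73.8) = 0.997403
Parallel availability: 1 − (1 − 0.984899)(1 − 0.997403) = 0.99996

0.99996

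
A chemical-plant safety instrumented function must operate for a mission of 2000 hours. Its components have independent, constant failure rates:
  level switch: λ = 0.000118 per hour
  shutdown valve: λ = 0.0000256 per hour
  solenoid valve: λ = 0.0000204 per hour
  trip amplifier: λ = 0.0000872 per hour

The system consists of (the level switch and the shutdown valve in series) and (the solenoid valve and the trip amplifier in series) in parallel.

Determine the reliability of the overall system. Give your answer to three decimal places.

0.952

R(level switch) = exp(−0.000118 × 2000) = 0.78978
R(shutdown valve) = exp(−0.0000256 × 2000) = 0.95009
R(solenoid valve) = exp(−0.0000204 × 2000) = 0.96002
R(trip amplifier) = exp(−0.0000872 × 2000) = 0.83996
Series (level switch and shutdown valve): 0.78978 × 0.95009 = 0.75036
Series (solenoid valve and trip amplifier): 0.96002 × 0.83996 = 0.80638
Parallel ([0.75036] and [0.80638]): 1 − (1 − 0.75036)(1 − 0.80638) = 0.952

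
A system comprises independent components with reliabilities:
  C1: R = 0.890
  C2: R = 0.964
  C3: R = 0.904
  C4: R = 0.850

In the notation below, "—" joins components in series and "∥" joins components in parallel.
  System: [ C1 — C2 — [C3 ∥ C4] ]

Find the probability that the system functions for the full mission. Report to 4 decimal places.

Parallel (C3 and C4): 1 − (1 − 0.904000)(1 − 0.850000) = 0.985600
Series (C1, C2, and [0.985600]): 0.890000 × 0.964000 × 0.985600 = 0.8456

0.8456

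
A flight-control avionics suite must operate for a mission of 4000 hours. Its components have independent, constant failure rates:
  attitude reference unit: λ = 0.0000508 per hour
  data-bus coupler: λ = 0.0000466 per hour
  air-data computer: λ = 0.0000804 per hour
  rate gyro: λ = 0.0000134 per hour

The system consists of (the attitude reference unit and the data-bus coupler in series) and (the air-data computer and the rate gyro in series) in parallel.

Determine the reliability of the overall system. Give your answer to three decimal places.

0.899

R(attitude reference unit) = exp(−0.0000508 × 4000) = 0.81612
R(data-bus coupler) = exp(−0.0000466 × 4000) = 0.82994
R(air-data computer) = exp(−0.0000804 × 4000) = 0.72499
R(rate gyro) = exp(−0.0000134 × 4000) = 0.94781
Series (attitude reference unit and data-bus coupler): 0.81612 × 0.82994 = 0.67733
Series (air-data computer and rate gyro): 0.72499 × 0.94781 = 0.68715
Parallel ([0.67733] and [0.68715]): 1 − (1 − 0.67733)(1 − 0.68715) = 0.899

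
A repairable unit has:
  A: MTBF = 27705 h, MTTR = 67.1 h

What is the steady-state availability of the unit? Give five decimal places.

0.99758

A(A) = MTBF/(MTBF+MTTR) = 27705/(27705+67.1) = 0.99758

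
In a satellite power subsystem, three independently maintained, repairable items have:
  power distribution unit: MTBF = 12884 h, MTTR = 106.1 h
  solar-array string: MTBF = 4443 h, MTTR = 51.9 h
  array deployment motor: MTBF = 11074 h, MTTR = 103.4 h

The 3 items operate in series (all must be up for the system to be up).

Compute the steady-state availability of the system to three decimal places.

0.971

A(power distribution unit) = MTBF/(MTBF+MTTR) = 12884/(12884+106.1) = 0.991832
A(solar-array string) = MTBF/(MTBF+MTTR) = 4443/(4443+51.9) = 0.988454
A(array deployment motor) = MTBF/(MTBF+MTTR) = 11074/(11074+103.4) = 0.990749
Series availability: 0.991832 × 0.988454 × 0.990749 = 0.971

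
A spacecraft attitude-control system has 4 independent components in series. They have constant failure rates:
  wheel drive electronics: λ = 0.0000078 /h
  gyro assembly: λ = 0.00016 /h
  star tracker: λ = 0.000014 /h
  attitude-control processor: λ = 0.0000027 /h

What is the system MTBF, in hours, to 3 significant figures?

Series of exponential components: λ_sys = Σ λ_i
λ_sys = 0.0000078 + 0.00016 + 0.000014 + 0.0000027 = 1.8450e-04 /h
MTBF = 1 / λ_sys = 5420 h

5420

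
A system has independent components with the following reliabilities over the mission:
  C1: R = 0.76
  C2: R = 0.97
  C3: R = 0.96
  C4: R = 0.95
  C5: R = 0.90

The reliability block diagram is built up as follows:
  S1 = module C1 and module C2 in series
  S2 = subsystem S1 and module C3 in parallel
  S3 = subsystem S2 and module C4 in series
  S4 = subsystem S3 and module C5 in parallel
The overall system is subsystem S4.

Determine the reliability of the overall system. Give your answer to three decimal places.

Series (C1 and C2): 0.76000 × 0.97000 = 0.73720
Parallel ([0.73720] and C3): 1 − (1 − 0.73720)(1 − 0.96000) = 0.98949
Series ([0.98949] and C4): 0.98949 × 0.95000 = 0.94002
Parallel ([0.94002] and C5): 1 − (1 − 0.94002)(1 − 0.90000) = 0.994

0.994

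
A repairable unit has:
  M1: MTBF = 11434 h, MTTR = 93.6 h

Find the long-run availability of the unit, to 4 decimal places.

0.9919

A(M1) = MTBF/(MTBF+MTTR) = 11434/(11434+93.6) = 0.9919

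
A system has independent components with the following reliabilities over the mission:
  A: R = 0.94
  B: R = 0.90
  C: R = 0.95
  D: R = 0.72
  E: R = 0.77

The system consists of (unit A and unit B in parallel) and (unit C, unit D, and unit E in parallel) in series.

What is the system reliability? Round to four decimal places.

Parallel (A and B): 1 − (1 − 0.940000)(1 − 0.900000) = 0.994000
Parallel (C, D, and E): 1 − (1 − 0.950000)(1 − 0.720000)(1 − 0.770000) = 0.996780
Series ([0.994000] and [0.996780]): 0.994000 × 0.996780 = 0.9908

0.9908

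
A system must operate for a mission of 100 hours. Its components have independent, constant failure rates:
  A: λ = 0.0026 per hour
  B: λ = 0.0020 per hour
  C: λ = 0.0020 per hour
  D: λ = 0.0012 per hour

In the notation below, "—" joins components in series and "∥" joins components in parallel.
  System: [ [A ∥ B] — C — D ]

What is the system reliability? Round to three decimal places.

0.696

R(A) = exp(−0.0026 × 100) = 0.77105
R(B) = exp(−0.0020 × 100) = 0.81873
R(C) = exp(−0.0020 × 100) = 0.81873
R(D) = exp(−0.0012 × 100) = 0.88692
Parallel (A and B): 1 − (1 − 0.77105)(1 − 0.81873) = 0.95850
Series ([0.95850], C, and D): 0.95850 × 0.81873 × 0.88692 = 0.696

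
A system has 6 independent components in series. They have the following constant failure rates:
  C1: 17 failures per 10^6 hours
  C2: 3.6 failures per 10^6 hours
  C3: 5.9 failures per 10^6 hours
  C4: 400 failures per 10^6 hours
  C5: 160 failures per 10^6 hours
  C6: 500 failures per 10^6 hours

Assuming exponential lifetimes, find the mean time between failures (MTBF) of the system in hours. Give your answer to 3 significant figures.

920

Series of exponential components: λ_sys = Σ λ_i
λ_sys = 0.000017 + 0.0000036 + 0.0000059 + 0.00040 + 0.00016 + 0.00050 = 1.0865e-03 /h
MTBF = 1 / λ_sys = 920 h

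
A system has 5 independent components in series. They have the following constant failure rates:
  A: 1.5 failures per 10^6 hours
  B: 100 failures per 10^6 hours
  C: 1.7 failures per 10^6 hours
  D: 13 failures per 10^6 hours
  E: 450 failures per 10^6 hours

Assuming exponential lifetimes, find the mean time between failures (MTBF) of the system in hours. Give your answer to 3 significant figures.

1770

Series of exponential components: λ_sys = Σ λ_i
λ_sys = 0.0000015 + 0.00010 + 0.0000017 + 0.000013 + 0.00045 = 5.6620e-04 /h
MTBF = 1 / λ_sys = 1770 h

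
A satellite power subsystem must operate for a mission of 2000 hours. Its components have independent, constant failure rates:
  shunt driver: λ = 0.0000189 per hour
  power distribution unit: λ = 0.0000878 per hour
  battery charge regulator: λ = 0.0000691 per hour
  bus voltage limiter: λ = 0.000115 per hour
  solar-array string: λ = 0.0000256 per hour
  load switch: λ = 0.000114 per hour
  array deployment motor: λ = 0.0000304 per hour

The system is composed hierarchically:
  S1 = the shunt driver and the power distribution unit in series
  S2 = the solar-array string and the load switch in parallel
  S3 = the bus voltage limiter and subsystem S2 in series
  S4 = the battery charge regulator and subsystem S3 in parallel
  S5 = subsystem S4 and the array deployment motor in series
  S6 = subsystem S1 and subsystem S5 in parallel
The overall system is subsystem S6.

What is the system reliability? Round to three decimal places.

R(shunt driver) = exp(−0.0000189 × 2000) = 0.96291
R(power distribution unit) = exp(−0.0000878 × 2000) = 0.83895
R(battery charge regulator) = exp(−0.0000691 × 2000) = 0.87092
R(bus voltage limiter) = exp(−0.000115 × 2000) = 0.79453
R(solar-array string) = exp(−0.0000256 × 2000) = 0.95009
R(load switch) = exp(−0.000114 × 2000) = 0.79612
R(array deployment motor) = exp(−0.0000304 × 2000) = 0.94101
Series (shunt driver and power distribution unit): 0.96291 × 0.83895 = 0.80783
Parallel (solar-array string and load switch): 1 − (1 − 0.95009)(1 − 0.79612) = 0.98982
Series (bus voltage limiter and [0.98982]): 0.79453 × 0.98982 = 0.78644
Parallel (battery charge regulator and [0.78644]): 1 − (1 − 0.87092)(1 − 0.78644) = 0.97243
Series ([0.97243] and array deployment motor): 0.97243 × 0.94101 = 0.91507
Parallel ([0.80783] and [0.91507]): 1 − (1 − 0.80783)(1 − 0.91507) = 0.984

0.984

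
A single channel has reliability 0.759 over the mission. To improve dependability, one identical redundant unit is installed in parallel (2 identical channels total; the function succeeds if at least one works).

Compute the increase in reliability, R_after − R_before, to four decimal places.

R_before = 0.759
R_after = 1 − (1 − 0.759)^2 = 0.9419
ΔR = 0.9419 − 0.759 = 0.1829

0.1829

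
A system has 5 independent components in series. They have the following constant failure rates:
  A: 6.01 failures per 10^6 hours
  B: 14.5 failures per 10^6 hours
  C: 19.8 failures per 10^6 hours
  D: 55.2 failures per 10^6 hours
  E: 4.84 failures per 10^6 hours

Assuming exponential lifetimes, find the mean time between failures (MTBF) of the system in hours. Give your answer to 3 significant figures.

Series of exponential components: λ_sys = Σ λ_i
λ_sys = 0.00000601 + 0.0000145 + 0.0000198 + 0.0000552 + 0.00000484 = 1.0035e-04 /h
MTBF = 1 / λ_sys = 9970 h

9970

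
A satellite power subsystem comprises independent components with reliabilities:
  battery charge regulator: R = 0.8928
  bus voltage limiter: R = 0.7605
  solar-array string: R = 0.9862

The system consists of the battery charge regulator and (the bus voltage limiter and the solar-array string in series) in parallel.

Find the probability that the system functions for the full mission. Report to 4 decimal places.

Series (bus voltage limiter and solar-array string): 0.760500 × 0.986200 = 0.750005
Parallel (battery charge regulator and [0.750005]): 1 − (1 − 0.892800)(1 − 0.750005) = 0.9732

0.9732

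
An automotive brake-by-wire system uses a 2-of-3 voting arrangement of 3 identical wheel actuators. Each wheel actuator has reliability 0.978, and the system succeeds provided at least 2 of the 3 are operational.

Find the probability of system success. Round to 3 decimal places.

0.999

R = Σ_{i=2}^{3} C(3,i) p^i (1−p)^{3−i} with p = 0.978
C(3,2)·0.978^2·0.022^1 = 0.06313
C(3,3)·0.978^3·0.022^0 = 0.93544
Sum = 0.999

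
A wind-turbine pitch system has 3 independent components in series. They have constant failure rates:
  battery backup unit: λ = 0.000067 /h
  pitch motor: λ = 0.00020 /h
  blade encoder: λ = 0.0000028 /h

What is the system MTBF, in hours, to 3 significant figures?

Series of exponential components: λ_sys = Σ λ_i
λ_sys = 0.000067 + 0.00020 + 0.0000028 = 2.6980e-04 /h
MTBF = 1 / λ_sys = 3710 h

3710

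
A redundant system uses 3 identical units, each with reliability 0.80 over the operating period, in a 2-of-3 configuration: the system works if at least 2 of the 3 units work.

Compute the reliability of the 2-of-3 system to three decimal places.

R = Σ_{i=2}^{3} C(3,i) p^i (1−p)^{3−i} with p = 0.80
C(3,2)·0.80^2·0.20^1 = 0.38400
C(3,3)·0.80^3·0.20^0 = 0.51200
Sum = 0.896

0.896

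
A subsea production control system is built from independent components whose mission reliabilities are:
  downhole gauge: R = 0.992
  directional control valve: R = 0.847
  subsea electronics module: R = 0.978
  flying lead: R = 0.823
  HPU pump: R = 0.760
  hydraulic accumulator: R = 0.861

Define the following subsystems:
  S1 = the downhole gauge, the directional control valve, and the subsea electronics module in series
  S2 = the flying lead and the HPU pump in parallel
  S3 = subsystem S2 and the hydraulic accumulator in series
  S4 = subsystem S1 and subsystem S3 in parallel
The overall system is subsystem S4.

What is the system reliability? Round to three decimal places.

0.969

Series (downhole gauge, directional control valve, and subsea electronics module): 0.99200 × 0.84700 × 0.97800 = 0.82174
Parallel (flying lead and HPU pump): 1 − (1 − 0.82300)(1 − 0.76000) = 0.95752
Series ([0.95752] and hydraulic accumulator): 0.95752 × 0.86100 = 0.82442
Parallel ([0.82174] and [0.82442]): 1 − (1 − 0.82174)(1 − 0.82442) = 0.969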